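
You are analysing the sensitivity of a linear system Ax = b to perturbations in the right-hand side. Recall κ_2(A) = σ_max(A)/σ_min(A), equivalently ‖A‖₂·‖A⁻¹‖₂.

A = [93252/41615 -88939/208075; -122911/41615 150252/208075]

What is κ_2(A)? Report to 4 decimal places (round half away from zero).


AᵀA = [952121977/69272329 -1070454528/346361645; -1070454528/346361645 1219432369/1731808225]; tr = 14885474/1030225, det = 130321/1030225
λ_max, λ_min = (14885474/1030225 ± √221040296395776/1061363550625)/2 = 361/25, 361/41209
κ_2(A) = √(λ_max/λ_min) = √((361/25) / (361/41209)) = 40.6000

40.6000


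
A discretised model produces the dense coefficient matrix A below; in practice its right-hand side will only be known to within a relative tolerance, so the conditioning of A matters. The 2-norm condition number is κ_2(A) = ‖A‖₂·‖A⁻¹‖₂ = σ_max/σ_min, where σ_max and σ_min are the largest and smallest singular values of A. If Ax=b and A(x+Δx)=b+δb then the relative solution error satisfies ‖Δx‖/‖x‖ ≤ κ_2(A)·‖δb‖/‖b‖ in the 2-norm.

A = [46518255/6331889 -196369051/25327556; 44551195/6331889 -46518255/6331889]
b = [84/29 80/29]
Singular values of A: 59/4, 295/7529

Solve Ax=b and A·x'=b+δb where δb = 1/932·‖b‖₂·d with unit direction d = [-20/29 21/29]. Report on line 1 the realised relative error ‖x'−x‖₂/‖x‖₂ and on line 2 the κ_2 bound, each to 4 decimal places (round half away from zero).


σ_max = 59/4, σ_min = 295/7529
κ_2(A) = (59/4) / (295/7529) = 376.4500
κ_2(A)·‖δb‖/‖b‖ = 0.4039
solve Ax = b  →  x = [0.1870 -0.1964]
‖b‖ = 4.0000, ‖x‖ = 0.2712
δb = ε·‖b‖·d = [-0.0030 0.0031]; solving A·Δx = δb gives ‖Δx‖ = 0.1095
relative error = 0.4039
so the bound is sharp here: realised error equals the bound

0.4039
0.4039


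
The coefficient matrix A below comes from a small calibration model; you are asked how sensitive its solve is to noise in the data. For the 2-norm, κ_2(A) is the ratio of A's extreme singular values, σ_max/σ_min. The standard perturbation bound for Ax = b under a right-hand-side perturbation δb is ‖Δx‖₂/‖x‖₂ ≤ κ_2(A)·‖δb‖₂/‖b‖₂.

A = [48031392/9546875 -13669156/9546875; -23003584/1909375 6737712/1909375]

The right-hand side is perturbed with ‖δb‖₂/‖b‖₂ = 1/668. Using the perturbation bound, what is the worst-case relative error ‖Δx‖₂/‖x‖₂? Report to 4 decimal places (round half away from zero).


0.5497

AᵀA = [91929802003456/539306640625 -26812643131008/539306640625; -26812643131008/539306640625 7821094086544/539306640625]; tr = 159601433744/862890625, det = 5473632256/21572265625
solving λ² − 159601433744/862890625·λ + 5473632256/21572265625 = 0 gives λ = 4624/25, 1183744/862890625
σ_max=√(4624/25)=(68/5), σ_min=√(1183744/862890625)=(1088/29375) → κ = 367.1875
κ_2(A)·‖δb‖/‖b‖ = 0.5497


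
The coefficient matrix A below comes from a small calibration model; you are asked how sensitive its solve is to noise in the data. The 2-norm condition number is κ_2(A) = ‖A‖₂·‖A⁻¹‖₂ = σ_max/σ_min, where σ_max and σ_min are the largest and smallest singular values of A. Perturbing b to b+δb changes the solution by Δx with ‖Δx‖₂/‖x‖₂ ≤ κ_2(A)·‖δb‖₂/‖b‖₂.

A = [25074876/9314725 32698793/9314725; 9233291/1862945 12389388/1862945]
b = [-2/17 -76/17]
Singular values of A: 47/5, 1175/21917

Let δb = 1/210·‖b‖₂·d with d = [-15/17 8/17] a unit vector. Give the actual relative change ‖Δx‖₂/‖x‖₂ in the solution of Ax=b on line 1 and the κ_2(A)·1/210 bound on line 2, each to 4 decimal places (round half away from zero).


0.0106
0.8349

from the listed singular values, σ₁ = 47/5, σ_n = 1175/21917
κ = σ_max/σ_min = (47/5)/(1175/21917) = 175.3360
perturbation bound = 175.3360·1/210 = 0.8349
solve Ax = b  →  x = [29.5891 -22.7237]
‖b‖ = 4.4721, ‖x‖ = 37.3080
δb = ε·‖b‖·d = [-0.0188 0.0100]; solving A·Δx = δb gives ‖Δx‖ = 0.3972
dividing the unrounded norms, ‖Δx‖/‖x‖ = 0.0106
tightness: 0.0106 against a bound of 0.8349 (unrounded ratio ≈ 0.0128)


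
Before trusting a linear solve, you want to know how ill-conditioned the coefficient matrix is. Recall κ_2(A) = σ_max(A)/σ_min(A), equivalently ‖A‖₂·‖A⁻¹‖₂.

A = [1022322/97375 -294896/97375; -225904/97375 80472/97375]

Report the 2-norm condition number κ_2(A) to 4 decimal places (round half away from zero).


76.0000

M = AᵀA = [26083876/225625 -7606368/225625; -7606368/225625 2223424/225625]. tr(M)=1132292/9025, det(M)=614656/225625
solving λ² − 1132292/9025·λ + 614656/225625 = 0 gives λ = 3136/25, 196/9025
σ_max=√(3136/25)=(56/5), σ_min=√(196/9025)=(14/95) → κ = 76.0000


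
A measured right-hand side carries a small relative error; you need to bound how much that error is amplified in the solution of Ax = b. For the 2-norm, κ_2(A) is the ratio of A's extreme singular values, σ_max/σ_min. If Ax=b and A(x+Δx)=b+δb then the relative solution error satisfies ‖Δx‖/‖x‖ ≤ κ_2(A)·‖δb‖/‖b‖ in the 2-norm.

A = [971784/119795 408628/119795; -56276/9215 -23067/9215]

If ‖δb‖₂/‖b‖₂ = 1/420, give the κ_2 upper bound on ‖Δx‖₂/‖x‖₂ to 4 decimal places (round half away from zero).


AᵀA = [59183405776/574033681 24659207100/574033681; 24659207100/574033681 10275978361/574033681]; tr = 411002273/3396649, det = 937024/3396649
λ_max, λ_min = (411002273/3396649 ± √168910137444636225/11537224429201)/2 = 121, 7744/3396649
so κ_2 = √(121 / (7744/3396649)) = 230.3750
perturbation bound = 230.3750·1/420 = 0.5485

0.5485


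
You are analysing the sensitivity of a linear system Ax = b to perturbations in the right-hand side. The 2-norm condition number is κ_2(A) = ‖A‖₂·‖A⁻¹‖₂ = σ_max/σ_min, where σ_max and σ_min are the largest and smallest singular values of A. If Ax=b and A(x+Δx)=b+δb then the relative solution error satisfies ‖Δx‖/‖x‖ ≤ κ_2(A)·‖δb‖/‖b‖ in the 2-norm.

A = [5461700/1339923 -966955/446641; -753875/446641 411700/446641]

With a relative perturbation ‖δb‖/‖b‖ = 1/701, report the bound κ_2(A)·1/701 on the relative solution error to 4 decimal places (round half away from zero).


M = AᵀA = [206775825625/10623631041 -36759344000/3541210347; -36759344000/3541210347 6535496225/1180403449]. tr(M)=919014850/36759969, det(M)=390625/36759969
solving λ² − 919014850/36759969·λ + 390625/36759969 = 0 gives λ = 25, 15625/36759969
so κ_2 = √(25 / (15625/36759969)) = 242.5200
κ_2(A)·‖δb‖/‖b‖ = 0.3460

0.3460


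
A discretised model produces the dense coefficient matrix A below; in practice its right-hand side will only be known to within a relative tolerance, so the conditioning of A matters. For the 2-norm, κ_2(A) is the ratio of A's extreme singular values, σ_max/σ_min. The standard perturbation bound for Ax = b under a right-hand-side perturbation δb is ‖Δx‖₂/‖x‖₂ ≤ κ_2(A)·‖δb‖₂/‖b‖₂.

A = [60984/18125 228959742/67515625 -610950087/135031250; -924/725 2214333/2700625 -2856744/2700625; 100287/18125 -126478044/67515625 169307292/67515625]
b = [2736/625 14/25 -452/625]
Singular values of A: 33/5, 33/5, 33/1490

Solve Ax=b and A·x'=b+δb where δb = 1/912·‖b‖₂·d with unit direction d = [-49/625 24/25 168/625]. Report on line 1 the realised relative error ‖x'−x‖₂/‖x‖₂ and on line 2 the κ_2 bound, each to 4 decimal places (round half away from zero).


σ_max = 33/5, σ_min = 33/1490
κ_2(A) = (33/5) / (33/1490) = 298.0000
κ_2(A)·‖δb‖/‖b‖ = 0.3268
solve Ax = b  →  x = [0.2299 0.3824 -0.5099]
2-norm of b is 4.4721; of x, 0.6776
re-solving with b+δb shifts x by Δx of norm 0.2214
relative error = 0.3268
realised/bound = 1 exactly: the bound is attained for this b and d

0.3268
0.3268


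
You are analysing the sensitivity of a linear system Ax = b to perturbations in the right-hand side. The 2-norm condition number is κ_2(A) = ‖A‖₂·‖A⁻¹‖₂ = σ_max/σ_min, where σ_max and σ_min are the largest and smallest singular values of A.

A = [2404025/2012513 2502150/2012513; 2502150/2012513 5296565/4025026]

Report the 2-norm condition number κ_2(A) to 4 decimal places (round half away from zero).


239.3000

AᵀA = [14316398125/4815943609 15031666125/4815943609; 15031666125/4815943609 63135100225/19263774436]; tr = 143163725/22905796, det = 15625/22905796
char-poly roots: 25/4 and 625/5726449
κ = σ_max/σ_min = (5/2)/(25/2393) = 239.3000


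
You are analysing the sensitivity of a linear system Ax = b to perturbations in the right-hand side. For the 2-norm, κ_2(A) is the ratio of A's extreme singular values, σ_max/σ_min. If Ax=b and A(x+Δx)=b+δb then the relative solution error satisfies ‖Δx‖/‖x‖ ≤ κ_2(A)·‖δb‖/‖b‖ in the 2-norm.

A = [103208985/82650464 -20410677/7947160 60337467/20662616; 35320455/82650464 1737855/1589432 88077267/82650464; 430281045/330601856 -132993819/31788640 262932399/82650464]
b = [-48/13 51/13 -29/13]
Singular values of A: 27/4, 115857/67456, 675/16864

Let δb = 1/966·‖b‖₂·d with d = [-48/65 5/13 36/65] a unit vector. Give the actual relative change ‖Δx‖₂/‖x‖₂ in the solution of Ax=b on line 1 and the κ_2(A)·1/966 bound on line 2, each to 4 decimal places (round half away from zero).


0.0020
0.1746

σ_max = 27/4, σ_min = 675/16864
κ_2(A) = (27/4) / (675/16864) = 168.6400
perturbation bound = 168.6400·1/966 = 0.1746
solve Ax = b  →  x = [-68.8563 1.6337 29.6177]
2-norm of b is 5.8310; of x, 74.9738
with δb = [-0.0045 0.0023 0.0033], A·Δx = δb → ‖Δx‖ = 0.1508
realised ‖Δx‖/‖x‖ = 0.0020
tightness: 0.0020 against a bound of 0.1746 (unrounded ratio ≈ 0.0115)


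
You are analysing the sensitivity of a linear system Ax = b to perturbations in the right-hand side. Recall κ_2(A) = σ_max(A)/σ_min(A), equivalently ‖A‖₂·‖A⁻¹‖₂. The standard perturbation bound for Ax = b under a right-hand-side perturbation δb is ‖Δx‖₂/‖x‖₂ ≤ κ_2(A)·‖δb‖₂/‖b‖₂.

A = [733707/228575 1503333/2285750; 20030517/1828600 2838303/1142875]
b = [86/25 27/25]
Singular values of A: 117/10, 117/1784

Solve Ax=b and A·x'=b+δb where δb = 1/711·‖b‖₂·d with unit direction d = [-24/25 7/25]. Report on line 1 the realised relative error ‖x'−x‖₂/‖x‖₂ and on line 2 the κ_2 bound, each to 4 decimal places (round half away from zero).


0.0017
0.2509

from the listed singular values, σ₁ = 117/10, σ_n = 117/1784
κ = σ_max/σ_min = (117/10)/(117/1784) = 178.4000
bound on ‖Δx‖/‖x‖: κ·ε = 178.4000·1/711 = 0.2509
solve Ax = b  →  x = [10.2080 -44.5904]
‖b‖ = 3.6056, ‖x‖ = 45.7439
re-solving with b+δb shifts x by Δx of norm 0.0773
realised ‖Δx‖/‖x‖ = 0.0017
realised/bound (from unrounded values) ≈ 0.0067


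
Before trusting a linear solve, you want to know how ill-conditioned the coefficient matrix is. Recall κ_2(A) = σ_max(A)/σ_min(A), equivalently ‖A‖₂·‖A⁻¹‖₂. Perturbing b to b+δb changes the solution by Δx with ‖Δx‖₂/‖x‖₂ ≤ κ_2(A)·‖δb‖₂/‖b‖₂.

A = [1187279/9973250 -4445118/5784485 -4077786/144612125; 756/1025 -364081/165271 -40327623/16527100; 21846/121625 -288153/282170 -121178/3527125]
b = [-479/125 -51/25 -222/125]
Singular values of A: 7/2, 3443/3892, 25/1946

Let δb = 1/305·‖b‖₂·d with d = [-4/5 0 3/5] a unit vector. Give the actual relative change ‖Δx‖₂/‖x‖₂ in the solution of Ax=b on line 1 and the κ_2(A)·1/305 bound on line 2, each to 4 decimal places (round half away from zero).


largest singular value 7/2, smallest 25/1946
κ = σ_max/σ_min = (7/2)/(25/1946) = 272.4400
worst-case relative error ≤ 272.4400 × 1/305 = 0.8932
solve Ax = b  →  x = [151.6948 27.6908 21.6890]
‖b‖₂ = 4.6904 and ‖x‖₂ = 155.7193
with δb = [-0.0123 0.0000 0.0092], A·Δx = δb → ‖Δx‖ = 1.1971
dividing the unrounded norms, ‖Δx‖/‖x‖ = 0.0077
so the bound overstates the realised error by a factor of ≈ 116.1981 (computed from the unrounded values)

0.0077
0.8932


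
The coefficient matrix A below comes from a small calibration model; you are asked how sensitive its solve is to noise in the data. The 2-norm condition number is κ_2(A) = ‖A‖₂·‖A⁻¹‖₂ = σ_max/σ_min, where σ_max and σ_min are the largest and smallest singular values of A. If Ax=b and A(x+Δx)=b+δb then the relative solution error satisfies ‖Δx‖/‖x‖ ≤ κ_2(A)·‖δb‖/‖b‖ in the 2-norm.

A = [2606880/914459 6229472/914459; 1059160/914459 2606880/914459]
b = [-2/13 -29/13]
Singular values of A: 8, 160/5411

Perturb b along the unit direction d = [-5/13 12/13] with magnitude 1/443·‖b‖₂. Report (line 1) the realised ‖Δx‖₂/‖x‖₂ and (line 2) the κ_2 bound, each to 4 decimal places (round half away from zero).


largest singular value 8, smallest 160/5411
κ_2(A) = 8 / (160/5411) = 270.5500
bound on ‖Δx‖/‖x‖: κ·ε = 270.5500·1/443 = 0.6107
solve Ax = b  →  x = [62.3865 -26.1298]
‖b‖₂ = 2.2361 and ‖x‖₂ = 67.6376
with δb = [-0.0019 0.0047], A·Δx = δb → ‖Δx‖ = 0.1707
dividing the unrounded norms, ‖Δx‖/‖x‖ = 0.0025
tightness: 0.0025 against a bound of 0.6107 (unrounded ratio ≈ 0.0041)

0.0025
0.6107


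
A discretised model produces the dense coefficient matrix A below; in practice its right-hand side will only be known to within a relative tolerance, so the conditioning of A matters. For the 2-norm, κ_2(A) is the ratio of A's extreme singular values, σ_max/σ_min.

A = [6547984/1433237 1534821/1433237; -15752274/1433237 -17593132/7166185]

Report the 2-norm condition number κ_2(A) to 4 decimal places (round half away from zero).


268.9000

AᵀA = [1721954027428/12154842001 1937170133352/60774210005; 1937170133352/60774210005 2179941900121/303871050025]; tr = 26905884941/180768025, det = 55383364/180768025
solving λ² − 26905884941/180768025·λ + 55383364/180768025 = 0 gives λ = 3721/25, 14884/7230721
σ_max=√(3721/25)=(61/5), σ_min=√(14884/7230721)=(122/2689) → κ = 268.9000


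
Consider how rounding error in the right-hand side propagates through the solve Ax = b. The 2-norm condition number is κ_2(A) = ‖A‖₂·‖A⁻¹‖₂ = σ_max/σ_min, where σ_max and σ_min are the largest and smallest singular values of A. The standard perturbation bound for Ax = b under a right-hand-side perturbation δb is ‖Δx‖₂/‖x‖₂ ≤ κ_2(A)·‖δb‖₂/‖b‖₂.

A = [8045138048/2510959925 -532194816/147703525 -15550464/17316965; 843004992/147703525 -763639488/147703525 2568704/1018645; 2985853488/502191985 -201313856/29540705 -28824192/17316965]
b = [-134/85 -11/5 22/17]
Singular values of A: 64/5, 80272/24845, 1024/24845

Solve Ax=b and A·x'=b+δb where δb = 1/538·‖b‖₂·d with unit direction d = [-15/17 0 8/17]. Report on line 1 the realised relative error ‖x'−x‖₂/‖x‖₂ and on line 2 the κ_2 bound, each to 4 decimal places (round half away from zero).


largest singular value 64/5, smallest 1024/24845
κ_2(A) = (64/5) / (1024/24845) = 310.5625
bound on ‖Δx‖/‖x‖: κ·ε = 310.5625·1/538 = 0.5773
solve Ax = b  →  x = [-34.4343 -32.6867 10.0480]
‖b‖₂ = 3.0000 and ‖x‖₂ = 48.5294
Δx = A⁻¹·δb where δb = 1/538·3.0000·d; ‖Δx‖ = 0.1353
dividing the unrounded norms, ‖Δx‖/‖x‖ = 0.0028
tightness: 0.0028 against a bound of 0.5773 (unrounded ratio ≈ 0.0048)

0.0028
0.5773


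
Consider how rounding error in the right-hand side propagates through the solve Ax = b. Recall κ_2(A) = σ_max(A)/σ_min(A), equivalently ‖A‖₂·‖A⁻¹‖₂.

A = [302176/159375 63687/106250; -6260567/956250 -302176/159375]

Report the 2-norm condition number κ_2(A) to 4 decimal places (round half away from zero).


153.0000

form AᵀA = [67970993953/1463062500 1651996192/121921875; 1651996192/121921875 642793033/162562500] with trace 11800981/234090 and determinant 25411681/234090000
eigenvalues of AᵀA: λ = (tr ± √(tr²−4·det))/2 = 5041/100, 5041/2340900
σ_max=√(5041/100)=(71/10), σ_min=√(5041/2340900)=(71/1530) → κ = 153.0000


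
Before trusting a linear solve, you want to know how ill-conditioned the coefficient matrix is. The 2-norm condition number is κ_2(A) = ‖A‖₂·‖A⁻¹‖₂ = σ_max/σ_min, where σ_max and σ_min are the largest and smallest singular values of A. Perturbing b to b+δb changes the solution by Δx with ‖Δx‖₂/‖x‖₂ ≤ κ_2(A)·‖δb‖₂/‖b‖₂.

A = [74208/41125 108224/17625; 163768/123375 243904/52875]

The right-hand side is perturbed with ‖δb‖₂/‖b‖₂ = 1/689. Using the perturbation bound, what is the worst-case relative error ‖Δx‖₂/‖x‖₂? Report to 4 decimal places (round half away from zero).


0.5372

form AᵀA = [3055256128/608855625 4488937984/260938125; 4488937984/260938125 6596042752/111830625] with trace 561125440/8767521 and determinant 262144/8767521
solving λ² − 561125440/8767521·λ + 262144/8767521 = 0 gives λ = 64, 4096/8767521
so κ_2 = √(64 / (4096/8767521)) = 370.1250
perturbation bound = 370.1250·1/689 = 0.5372


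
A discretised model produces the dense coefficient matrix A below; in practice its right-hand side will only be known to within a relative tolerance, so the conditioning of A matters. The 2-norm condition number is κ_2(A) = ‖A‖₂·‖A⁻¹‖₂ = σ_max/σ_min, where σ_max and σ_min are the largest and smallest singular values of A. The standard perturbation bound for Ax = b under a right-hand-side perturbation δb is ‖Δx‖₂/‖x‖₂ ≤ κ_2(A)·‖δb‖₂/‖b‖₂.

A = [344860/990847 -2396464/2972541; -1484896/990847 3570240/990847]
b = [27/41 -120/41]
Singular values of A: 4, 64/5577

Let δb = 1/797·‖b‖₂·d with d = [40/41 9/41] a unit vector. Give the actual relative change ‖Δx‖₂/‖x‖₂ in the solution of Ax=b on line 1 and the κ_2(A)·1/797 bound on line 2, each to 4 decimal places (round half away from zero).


from the listed singular values, σ₁ = 4, σ_n = 64/5577
κ_2(A) = 4 / (64/5577) = 348.5625
perturbation bound = 348.5625·1/797 = 0.4373
solve Ax = b  →  x = [0.2885 -0.6923]
‖b‖₂ = 3.0000 and ‖x‖₂ = 0.7500
Δx = A⁻¹·δb where δb = 1/797·3.0000·d; ‖Δx‖ = 0.3280
relative error = 0.4373
tightness: 0.4373 against a bound of 0.4373; the bound is attained (ratio 1)

0.4373
0.4373


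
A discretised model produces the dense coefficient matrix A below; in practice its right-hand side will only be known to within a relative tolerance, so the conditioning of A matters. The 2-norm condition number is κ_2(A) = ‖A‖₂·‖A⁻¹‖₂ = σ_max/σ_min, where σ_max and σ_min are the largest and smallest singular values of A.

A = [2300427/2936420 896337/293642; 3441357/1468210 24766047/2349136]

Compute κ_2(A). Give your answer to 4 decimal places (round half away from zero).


M = AᵀA = [2106548655525/344902496656 18695328109875/689804993312; 18695328109875/689804993312 664775965130625/5518439946496]. tr(M)=415515017025/3282831616, det(M)=64072265625/52525305856
solving λ² − 415515017025/3282831616·λ + 64072265625/52525305856 = 0 gives λ = 2025/16, 31640625/3282831616
κ_2(A) = √(λ_max/λ_min) = √((2025/16) / (31640625/3282831616)) = 114.5920

114.5920


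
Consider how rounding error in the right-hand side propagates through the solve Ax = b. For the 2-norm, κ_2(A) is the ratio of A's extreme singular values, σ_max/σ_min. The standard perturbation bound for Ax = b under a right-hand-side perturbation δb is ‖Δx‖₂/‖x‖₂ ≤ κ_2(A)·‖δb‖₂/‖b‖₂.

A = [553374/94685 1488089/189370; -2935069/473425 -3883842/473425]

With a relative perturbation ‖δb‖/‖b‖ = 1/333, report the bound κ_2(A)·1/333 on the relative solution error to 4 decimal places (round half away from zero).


AᵀA = [19346254021/266505625 25793955153/266505625; 25793955153/266505625 137570911441/1066022500]; tr = 8598237101/42640900, det = 25411681/42640900
eigenvalues of AᵀA: λ = (tr ± √(tr²−4·det))/2 = 5041/25, 5041/1705636
so κ_2 = √((5041/25) / (5041/1705636)) = 261.2000
perturbation bound = 261.2000·1/333 = 0.7844

0.7844


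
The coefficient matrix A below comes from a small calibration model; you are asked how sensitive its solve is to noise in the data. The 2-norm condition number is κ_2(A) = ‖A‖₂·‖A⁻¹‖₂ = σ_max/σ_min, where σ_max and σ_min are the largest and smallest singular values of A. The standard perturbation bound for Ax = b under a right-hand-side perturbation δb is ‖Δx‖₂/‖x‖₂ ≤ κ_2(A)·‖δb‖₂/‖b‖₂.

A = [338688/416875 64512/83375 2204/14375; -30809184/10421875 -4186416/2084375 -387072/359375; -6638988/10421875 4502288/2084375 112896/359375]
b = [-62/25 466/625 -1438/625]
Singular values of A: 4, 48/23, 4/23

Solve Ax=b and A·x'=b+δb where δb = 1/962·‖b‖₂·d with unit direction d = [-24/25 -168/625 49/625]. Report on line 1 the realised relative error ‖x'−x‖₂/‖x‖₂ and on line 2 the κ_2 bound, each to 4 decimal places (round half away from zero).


from the listed singular values, σ₁ = 4, σ_n = 4/23
κ = σ_max/σ_min = 4/(4/23) = 23.0000
κ_2(A)·‖δb‖/‖b‖ = 0.0239
solve Ax = b  →  x = [-2.0184 -3.2457 10.9000]
‖b‖ = 3.4641, ‖x‖ = 11.5507
δb = ε·‖b‖·d = [-0.0035 -0.0010 0.0003]; solving A·Δx = δb gives ‖Δx‖ = 0.0207
dividing the unrounded norms, ‖Δx‖/‖x‖ = 0.0018
tightness: 0.0018 against a bound of 0.0239 (unrounded ratio ≈ 0.0750)

0.0018
0.0239


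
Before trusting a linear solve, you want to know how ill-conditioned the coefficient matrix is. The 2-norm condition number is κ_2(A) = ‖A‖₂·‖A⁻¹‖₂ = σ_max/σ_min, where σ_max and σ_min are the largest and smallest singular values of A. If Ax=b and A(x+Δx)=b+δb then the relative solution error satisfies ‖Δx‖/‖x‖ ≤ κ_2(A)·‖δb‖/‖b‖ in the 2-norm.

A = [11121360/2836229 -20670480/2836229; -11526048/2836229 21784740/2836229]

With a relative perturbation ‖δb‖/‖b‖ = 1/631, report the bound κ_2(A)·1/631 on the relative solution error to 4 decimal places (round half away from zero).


M = AᵀA = [305034994944/9565035601 -571909403520/9565035601; -571909403520/9565035601 1072346778000/9565035601]. tr(M)=4766026896/33097009, det(M)=8294400/33097009
eigenvalues of AᵀA: λ = (tr ± √(tr²−4·det))/2 = 144, 57600/33097009
κ_2(A) = √(λ_max/λ_min) = √(144 / (57600/33097009)) = 287.6500
κ_2(A)·‖δb‖/‖b‖ = 0.4559

0.4559


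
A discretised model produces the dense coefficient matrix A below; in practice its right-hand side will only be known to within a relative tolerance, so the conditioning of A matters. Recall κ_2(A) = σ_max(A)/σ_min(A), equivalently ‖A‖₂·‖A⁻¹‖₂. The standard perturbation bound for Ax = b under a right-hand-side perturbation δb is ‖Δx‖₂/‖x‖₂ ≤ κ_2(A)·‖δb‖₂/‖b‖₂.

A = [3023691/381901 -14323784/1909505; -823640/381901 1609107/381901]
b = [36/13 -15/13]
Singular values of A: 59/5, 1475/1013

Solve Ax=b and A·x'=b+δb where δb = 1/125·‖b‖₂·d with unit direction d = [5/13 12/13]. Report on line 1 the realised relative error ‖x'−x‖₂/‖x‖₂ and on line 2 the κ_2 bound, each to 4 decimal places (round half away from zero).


from the listed singular values, σ₁ = 59/5, σ_n = 1475/1013
κ = σ_max/σ_min = (59/5)/(1475/1013) = 8.1040
κ_2(A)·‖δb‖/‖b‖ = 0.0648
solve Ax = b  →  x = [0.1753 -0.1841]
‖b‖₂ = 3.0000 and ‖x‖₂ = 0.2542
with δb = [0.0092 0.0222], A·Δx = δb → ‖Δx‖ = 0.0165
relative error = 0.0648
so the bound is sharp here: realised error equals the bound

0.0648
0.0648


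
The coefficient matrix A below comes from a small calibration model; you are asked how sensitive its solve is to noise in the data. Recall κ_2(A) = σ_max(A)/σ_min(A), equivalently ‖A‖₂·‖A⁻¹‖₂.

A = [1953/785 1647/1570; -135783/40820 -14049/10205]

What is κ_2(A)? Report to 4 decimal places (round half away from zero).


314.0000

AᵀA = [1150025769/66650896 119792925/16662724; 119792925/16662724 49917141/16662724]; tr = 7986357/394384, det = 6561/1577536
eigenvalues of AᵀA: λ = (tr ± √(tr²−4·det))/2 = 81/4, 81/394384
σ_max=√(81/4)=(9/2), σ_min=√(81/394384)=(9/628) → κ = 314.0000


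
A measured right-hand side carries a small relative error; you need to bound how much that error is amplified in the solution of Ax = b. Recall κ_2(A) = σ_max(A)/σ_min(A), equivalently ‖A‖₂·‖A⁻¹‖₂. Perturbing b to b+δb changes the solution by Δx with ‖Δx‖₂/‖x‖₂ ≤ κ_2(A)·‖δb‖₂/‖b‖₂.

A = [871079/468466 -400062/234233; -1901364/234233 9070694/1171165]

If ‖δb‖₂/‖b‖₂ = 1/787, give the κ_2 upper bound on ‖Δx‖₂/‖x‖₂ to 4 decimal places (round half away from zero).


0.3129

form AᵀA = [9053848225/130553476 -10778051781/163191845; -10778051781/163191845 51325835656/815959225] with trace 513257489/3880900 and determinant 279841/970225
char-poly roots: 529/4 and 2116/970225
κ_2(A) = √(λ_max/λ_min) = √((529/4) / (2116/970225)) = 246.2500
worst-case relative error ≤ 246.2500 × 1/787 = 0.3129


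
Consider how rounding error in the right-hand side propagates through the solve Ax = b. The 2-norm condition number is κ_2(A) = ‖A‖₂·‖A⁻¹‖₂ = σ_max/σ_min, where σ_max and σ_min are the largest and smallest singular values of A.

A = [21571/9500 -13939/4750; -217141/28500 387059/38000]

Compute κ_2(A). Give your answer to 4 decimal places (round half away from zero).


form AᵀA = [41070389/649800 -146020247/1732800; -146020247/1732800 259599353/2310400] with trace 146025865/831744 and determinant 7890481/13307904
solving λ² − 146025865/831744·λ + 7890481/13307904 = 0 gives λ = 2809/16, 2809/831744
σ_max=√(2809/16)=(53/4), σ_min=√(2809/831744)=(53/912) → κ = 228.0000

228.0000


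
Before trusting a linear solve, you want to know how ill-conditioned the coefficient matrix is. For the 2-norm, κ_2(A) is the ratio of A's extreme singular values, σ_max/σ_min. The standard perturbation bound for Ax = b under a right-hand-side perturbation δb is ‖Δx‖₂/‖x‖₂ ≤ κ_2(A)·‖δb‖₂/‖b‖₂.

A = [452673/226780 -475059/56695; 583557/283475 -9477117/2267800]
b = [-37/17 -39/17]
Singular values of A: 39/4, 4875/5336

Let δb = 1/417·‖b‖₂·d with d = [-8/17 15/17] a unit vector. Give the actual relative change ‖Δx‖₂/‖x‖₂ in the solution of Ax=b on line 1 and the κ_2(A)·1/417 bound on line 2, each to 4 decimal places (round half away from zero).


from the listed singular values, σ₁ = 39/4, σ_n = 4875/5336
κ_2(A) = (39/4) / (4875/5336) = 10.6720
worst-case relative error ≤ 10.6720 × 1/417 = 0.0256
solve Ax = b  →  x = [-1.1369 -0.0111]
‖b‖ = 3.1623, ‖x‖ = 1.1370
Δx = A⁻¹·δb where δb = 1/417·3.1623·d; ‖Δx‖ = 0.0083
relative error = 0.0073
realised/bound (from unrounded values) ≈ 0.2853

0.0073
0.0256


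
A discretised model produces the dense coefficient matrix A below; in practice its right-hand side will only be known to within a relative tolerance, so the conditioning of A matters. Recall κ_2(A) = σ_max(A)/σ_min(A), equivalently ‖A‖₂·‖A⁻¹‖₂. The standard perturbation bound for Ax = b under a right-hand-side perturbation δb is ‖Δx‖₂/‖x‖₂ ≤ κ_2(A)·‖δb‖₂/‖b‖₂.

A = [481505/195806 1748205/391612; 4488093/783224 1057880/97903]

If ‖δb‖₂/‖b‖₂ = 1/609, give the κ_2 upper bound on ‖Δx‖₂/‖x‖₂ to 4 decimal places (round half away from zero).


M = AᵀA = [141139241521/3629821504 33074753085/453727688; 33074753085/453727688 124035397825/907455376]. tr(M)=2205123989/12559936, det(M)=197262025/200958976
eigenvalues of AᵀA: λ = (tr ± √(tr²−4·det))/2 = 2809/16, 70225/12559936
σ_max=√(2809/16)=(53/4), σ_min=√(70225/12559936)=(265/3544) → κ = 177.2000
worst-case relative error ≤ 177.2000 × 1/609 = 0.2910

0.2910


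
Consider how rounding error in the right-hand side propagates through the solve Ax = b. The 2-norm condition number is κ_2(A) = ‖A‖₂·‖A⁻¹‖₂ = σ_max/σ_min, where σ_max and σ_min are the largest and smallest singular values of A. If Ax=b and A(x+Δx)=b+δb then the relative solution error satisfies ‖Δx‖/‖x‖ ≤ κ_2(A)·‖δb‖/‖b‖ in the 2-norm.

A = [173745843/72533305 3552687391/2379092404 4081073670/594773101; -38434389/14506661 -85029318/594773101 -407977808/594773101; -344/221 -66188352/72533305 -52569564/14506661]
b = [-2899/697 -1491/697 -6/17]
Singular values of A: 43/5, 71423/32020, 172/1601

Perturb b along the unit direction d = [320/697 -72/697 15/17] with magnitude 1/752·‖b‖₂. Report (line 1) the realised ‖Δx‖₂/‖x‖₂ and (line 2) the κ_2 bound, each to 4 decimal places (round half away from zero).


0.0031
0.1064

largest singular value 43/5, smallest 172/1601
κ = σ_max/σ_min = (43/5)/(172/1601) = 80.0500
bound on ‖Δx‖/‖x‖: κ·ε = 80.0500·1/752 = 0.1064
solve Ax = b  →  x = [1.1073 17.9780 -4.9053]
2-norm of b is 4.6904; of x, 18.6681
δb = ε·‖b‖·d = [0.0029 -0.0006 0.0055]; solving A·Δx = δb gives ‖Δx‖ = 0.0581
relative error = 0.0031
tightness: 0.0031 against a bound of 0.1064 (unrounded ratio ≈ 0.0292)


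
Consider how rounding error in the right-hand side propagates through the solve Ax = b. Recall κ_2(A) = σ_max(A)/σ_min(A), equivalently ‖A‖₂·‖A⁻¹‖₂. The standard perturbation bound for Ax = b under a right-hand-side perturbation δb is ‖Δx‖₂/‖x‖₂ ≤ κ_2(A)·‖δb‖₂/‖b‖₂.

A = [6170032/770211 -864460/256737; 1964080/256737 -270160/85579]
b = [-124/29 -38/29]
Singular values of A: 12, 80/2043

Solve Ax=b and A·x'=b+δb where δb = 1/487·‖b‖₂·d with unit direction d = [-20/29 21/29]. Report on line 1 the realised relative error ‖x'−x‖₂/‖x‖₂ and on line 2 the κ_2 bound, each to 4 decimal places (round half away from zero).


0.0046
0.6293

from the listed singular values, σ₁ = 12, σ_n = 80/2043
condition number: 12 ÷ (80/2043) = 306.4500
κ_2(A)·‖δb‖/‖b‖ = 0.6293
solve Ax = b  →  x = [19.3365 47.2744]
‖b‖₂ = 4.4721 and ‖x‖₂ = 51.0761
δb = ε·‖b‖·d = [-0.0063 0.0066]; solving A·Δx = δb gives ‖Δx‖ = 0.2345
realised ‖Δx‖/‖x‖ = 0.0046
tightness: 0.0046 against a bound of 0.6293 (unrounded ratio ≈ 0.0073)


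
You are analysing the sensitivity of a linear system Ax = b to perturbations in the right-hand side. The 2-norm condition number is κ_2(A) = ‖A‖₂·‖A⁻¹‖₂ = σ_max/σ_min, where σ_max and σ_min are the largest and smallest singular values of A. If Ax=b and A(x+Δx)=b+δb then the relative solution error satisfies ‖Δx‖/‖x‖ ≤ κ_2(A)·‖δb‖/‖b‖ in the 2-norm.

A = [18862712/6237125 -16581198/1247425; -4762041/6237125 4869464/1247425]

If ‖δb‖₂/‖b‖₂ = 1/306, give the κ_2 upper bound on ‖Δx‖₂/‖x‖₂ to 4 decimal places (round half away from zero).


0.3977

AᵀA = [605566301569/62242765225 -537527919528/12448553045; -537527919528/12448553045 477836490820/2489710609]; tr = 7466673749/37027225, det = 101646724/37027225
λ_max, λ_min = (7466673749/37027225 ± √55736162089525471401/1371015391200625)/2 = 5041/25, 20164/1481089
κ_2(A) = √(λ_max/λ_min) = √((5041/25) / (20164/1481089)) = 121.7000
κ_2(A)·‖δb‖/‖b‖ = 0.3977


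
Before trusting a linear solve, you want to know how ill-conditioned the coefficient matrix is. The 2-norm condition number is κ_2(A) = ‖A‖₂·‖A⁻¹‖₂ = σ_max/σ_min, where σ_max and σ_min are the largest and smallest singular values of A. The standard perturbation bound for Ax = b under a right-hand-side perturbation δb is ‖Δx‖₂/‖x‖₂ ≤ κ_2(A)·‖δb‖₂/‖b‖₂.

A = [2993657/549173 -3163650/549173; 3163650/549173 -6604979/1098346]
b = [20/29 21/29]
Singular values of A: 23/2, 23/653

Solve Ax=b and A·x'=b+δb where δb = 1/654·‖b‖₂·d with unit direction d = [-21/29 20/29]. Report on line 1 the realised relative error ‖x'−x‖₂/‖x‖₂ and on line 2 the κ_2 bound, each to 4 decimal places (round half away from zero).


σ_max = 23/2, σ_min = 23/653
condition number: (23/2) ÷ (23/653) = 326.5000
bound on ‖Δx‖/‖x‖: κ·ε = 326.5000·1/654 = 0.4992
solve Ax = b  →  x = [0.0600 -0.0630]
2-norm of b is 1.0000; of x, 0.0870
re-solving with b+δb shifts x by Δx of norm 0.0434
realised ‖Δx‖/‖x‖ = 0.4992
tightness: 0.4992 against a bound of 0.4992; the bound is attained (ratio 1)

0.4992
0.4992


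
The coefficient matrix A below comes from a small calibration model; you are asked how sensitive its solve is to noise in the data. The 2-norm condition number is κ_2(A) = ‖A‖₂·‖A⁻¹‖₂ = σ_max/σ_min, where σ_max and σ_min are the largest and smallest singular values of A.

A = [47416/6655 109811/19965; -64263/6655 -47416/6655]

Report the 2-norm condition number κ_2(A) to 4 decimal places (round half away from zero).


AᵀA = [255120409/1771561 573923264/5314683; 573923264/5314683 1291717969/15944049]; tr = 3587801650/15944049, det = 9765625/1771561
char-poly roots: 225 and 390625/15944049
σ_max=√225=15, σ_min=√(390625/15944049)=(625/3993) → κ = 95.8320

95.8320


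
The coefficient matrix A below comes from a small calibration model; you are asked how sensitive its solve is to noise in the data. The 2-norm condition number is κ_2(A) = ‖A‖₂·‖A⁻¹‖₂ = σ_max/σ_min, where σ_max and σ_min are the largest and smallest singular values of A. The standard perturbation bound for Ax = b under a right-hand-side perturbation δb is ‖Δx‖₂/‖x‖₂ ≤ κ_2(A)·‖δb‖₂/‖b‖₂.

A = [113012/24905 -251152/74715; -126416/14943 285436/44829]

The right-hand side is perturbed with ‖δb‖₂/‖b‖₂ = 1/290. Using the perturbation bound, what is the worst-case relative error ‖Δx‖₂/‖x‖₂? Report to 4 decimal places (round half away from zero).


form AᵀA = [1780174864/19316025 -4005330944/57948075; -4005330944/57948075 9012244624/173844225] with trace 1001352736/6953769 and determinant 160000/772641
eigenvalues of AᵀA: λ = (tr ± √(tr²−4·det))/2 = 144, 10000/6953769
so κ_2 = √(144 / (10000/6953769)) = 316.4400
bound on ‖Δx‖/‖x‖: κ·ε = 316.4400·1/290 = 1.0912

1.0912


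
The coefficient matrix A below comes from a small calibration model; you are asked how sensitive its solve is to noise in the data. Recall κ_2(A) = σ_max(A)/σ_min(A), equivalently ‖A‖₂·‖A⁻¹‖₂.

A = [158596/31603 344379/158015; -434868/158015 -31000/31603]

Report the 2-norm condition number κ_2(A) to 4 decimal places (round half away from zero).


M = AᵀA = [2830198816/86397025 235633356/17279405; 235633356/17279405 493501369/86397025]. tr(M)=3933373/102245, det(M)=14776336/12780625
eigenvalues of AᵀA: λ = (tr ± √(tr²−4·det))/2 = 961/25, 15376/511225
so κ_2 = √((961/25) / (15376/511225)) = 35.7500

35.7500


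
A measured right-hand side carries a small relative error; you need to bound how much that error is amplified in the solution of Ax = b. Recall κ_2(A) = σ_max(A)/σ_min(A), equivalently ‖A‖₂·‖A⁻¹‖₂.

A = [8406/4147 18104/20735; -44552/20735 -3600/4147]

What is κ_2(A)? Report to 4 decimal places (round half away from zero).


88.0000

M = AᵀA = [4460644/511225 371664/102245; 371664/102245 774976/511225]. tr(M)=6196/605, det(M)=1024/75625
λ_max, λ_min = (6196/605 ± √959264784/9150625)/2 = 256/25, 4/3025
so κ_2 = √((256/25) / (4/3025)) = 88.0000


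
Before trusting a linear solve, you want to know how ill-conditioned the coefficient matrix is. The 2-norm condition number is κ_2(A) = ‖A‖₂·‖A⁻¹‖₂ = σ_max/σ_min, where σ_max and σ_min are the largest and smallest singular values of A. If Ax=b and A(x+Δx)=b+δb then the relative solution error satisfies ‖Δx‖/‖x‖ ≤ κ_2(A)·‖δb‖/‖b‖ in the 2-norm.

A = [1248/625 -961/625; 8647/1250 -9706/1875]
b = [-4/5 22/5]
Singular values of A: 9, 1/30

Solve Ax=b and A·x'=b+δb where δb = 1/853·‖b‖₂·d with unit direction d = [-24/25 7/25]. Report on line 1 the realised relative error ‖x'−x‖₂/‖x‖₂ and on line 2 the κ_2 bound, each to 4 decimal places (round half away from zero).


from the listed singular values, σ₁ = 9, σ_n = 1/30
κ = σ_max/σ_min = 9/(1/30) = 270.0000
bound on ‖Δx‖/‖x‖: κ·ε = 270.0000·1/853 = 0.3165
solve Ax = b  →  x = [36.3556 47.7333]
‖b‖ = 4.4721, ‖x‖ = 60.0016
δb = ε·‖b‖·d = [-0.0050 0.0015]; solving A·Δx = δb gives ‖Δx‖ = 0.1573
relative error = 0.0026
realised/bound (from unrounded values) ≈ 0.0083

0.0026
0.3165


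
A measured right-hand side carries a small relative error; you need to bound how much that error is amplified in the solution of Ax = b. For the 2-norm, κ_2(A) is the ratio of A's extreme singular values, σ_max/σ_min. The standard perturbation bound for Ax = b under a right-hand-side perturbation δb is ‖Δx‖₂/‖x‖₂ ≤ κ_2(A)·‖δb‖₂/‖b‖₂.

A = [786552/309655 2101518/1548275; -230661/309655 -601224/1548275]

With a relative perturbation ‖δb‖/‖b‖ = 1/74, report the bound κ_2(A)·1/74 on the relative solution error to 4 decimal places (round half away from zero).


4.9230

form AᵀA = [26874741825/3835448761 14333056920/3835448761; 14333056920/3835448761 7644557124/3835448761] with trace 119443941/13271449 and determinant 8100/13271449
char-poly roots: 9 and 900/13271449
κ_2(A) = √(λ_max/λ_min) = √(9 / (900/13271449)) = 364.3000
perturbation bound = 364.3000·1/74 = 4.9230


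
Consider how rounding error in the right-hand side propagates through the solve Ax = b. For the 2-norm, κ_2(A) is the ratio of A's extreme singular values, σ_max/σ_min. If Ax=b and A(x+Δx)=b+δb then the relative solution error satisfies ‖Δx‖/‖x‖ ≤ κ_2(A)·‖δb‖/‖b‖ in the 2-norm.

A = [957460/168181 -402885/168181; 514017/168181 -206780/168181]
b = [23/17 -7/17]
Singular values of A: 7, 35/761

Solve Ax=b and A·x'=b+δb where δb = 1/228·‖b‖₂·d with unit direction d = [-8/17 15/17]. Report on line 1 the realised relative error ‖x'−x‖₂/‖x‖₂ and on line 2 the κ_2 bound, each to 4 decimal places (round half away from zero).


σ_max = 7, σ_min = 35/761
κ = σ_max/σ_min = 7/(35/761) = 152.2000
κ_2(A)·‖δb‖/‖b‖ = 0.6675
solve Ax = b  →  x = [-8.2308 -20.1253]
‖b‖₂ = 1.4142 and ‖x‖₂ = 21.7433
with δb = [-0.0029 0.0055], A·Δx = δb → ‖Δx‖ = 0.1349
realised ‖Δx‖/‖x‖ = 0.0062
so the bound overstates the realised error by a factor of ≈ 107.6240 (computed from the unrounded values)

0.0062
0.6675


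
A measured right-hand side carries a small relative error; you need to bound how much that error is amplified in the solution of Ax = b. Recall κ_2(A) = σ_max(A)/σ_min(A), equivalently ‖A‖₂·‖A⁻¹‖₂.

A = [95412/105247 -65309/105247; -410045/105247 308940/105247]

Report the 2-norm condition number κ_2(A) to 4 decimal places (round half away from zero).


102.6800

form AᵀA = [105437449/6589489 -79066368/6589489; -79066368/6589489 59315401/6589489] with trace 164752850/6589489 and determinant 390625/6589489
λ_max, λ_min = (164752850/6589489 ± √27133205506560000/43421365281121)/2 = 25, 15625/6589489
κ = σ_max/σ_min = 5/(125/2567) = 102.6800


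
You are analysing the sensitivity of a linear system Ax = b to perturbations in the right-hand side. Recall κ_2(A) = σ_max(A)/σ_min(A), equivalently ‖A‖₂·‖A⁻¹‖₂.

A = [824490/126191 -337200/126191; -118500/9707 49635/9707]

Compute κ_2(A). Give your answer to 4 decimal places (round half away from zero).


AᵀA = [10563750900/55100929 -4401499500/55100929; -4401499500/55100929 1834110225/55100929]; tr = 73360125/326041, det = 202500/326041
solving λ² − 73360125/326041·λ + 202500/326041 = 0 gives λ = 225, 900/326041
so κ_2 = √(225 / (900/326041)) = 285.5000

285.5000
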